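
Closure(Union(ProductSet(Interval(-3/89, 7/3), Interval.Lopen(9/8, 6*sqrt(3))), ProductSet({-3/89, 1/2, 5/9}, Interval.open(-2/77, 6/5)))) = Union(ProductSet({-3/89}, Interval(-2/77, 6/5)), ProductSet({-3/89, 1/2, 5/9}, Interval.Ropen(-2/77, 6/5)), ProductSet(Interval(-3/89, 7/3), Interval(9/8, 6*sqrt(3))))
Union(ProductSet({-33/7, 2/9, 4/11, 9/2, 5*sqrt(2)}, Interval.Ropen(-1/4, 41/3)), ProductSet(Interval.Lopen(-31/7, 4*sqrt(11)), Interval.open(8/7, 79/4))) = Union(ProductSet({-33/7, 2/9, 4/11, 9/2, 5*sqrt(2)}, Interval.Ropen(-1/4, 41/3)), ProductSet(Interval.Lopen(-31/7, 4*sqrt(11)), Interval.open(8/7, 79/4)))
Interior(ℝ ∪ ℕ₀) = ℝ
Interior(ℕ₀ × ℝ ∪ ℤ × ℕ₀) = ∅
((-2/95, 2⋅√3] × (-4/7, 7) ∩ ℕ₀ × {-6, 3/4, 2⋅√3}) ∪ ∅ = {0, 1, 2, 3} × {3/4, 2⋅√3}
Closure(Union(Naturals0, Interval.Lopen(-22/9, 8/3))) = Union(Complement(Naturals0, Interval.open(-22/9, 8/3)), Interval(-22/9, 8/3), Naturals0)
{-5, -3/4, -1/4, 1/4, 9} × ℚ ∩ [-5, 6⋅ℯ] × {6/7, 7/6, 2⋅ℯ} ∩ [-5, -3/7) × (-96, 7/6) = {-5, -3/4} × {6/7}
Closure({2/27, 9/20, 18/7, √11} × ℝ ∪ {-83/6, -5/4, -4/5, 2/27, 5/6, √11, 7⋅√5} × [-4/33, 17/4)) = ({2/27, 9/20, 18/7, √11} × ℝ) ∪ ({-83/6, -5/4, -4/5, 2/27, 5/6, √11, 7⋅√5} × [-4/33, 17/4])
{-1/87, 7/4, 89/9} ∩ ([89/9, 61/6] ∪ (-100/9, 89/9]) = {-1/87, 7/4, 89/9}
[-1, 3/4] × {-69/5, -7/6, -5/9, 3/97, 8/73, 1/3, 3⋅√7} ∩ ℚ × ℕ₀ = ∅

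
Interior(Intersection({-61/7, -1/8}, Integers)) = EmptySet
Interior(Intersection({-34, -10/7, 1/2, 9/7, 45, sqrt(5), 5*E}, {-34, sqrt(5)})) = EmptySet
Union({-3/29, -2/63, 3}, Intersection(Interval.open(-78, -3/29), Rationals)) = Union({-3/29, -2/63, 3}, Intersection(Interval.open(-78, -3/29), Rationals))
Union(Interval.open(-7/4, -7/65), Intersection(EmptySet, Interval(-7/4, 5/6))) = Interval.open(-7/4, -7/65)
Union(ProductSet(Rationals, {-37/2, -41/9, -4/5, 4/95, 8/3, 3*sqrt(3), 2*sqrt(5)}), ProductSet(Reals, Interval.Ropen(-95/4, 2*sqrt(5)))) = Union(ProductSet(Rationals, {-37/2, -41/9, -4/5, 4/95, 8/3, 3*sqrt(3), 2*sqrt(5)}), ProductSet(Reals, Interval.Ropen(-95/4, 2*sqrt(5))))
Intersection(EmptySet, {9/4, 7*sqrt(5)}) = EmptySet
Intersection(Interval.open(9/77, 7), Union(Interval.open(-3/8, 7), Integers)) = Union(Interval.open(9/77, 7), Range(1, 7, 1))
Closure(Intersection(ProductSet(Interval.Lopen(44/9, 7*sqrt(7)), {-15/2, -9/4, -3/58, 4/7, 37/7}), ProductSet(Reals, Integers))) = EmptySet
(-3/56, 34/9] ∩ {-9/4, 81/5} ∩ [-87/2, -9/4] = ∅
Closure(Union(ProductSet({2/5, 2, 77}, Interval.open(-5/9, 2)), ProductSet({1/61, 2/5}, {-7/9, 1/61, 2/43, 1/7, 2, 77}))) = Union(ProductSet({1/61, 2/5}, {-7/9, 1/61, 2/43, 1/7, 2, 77}), ProductSet({2/5, 2, 77}, Interval(-5/9, 2)))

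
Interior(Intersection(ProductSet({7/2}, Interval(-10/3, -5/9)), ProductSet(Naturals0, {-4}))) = EmptySet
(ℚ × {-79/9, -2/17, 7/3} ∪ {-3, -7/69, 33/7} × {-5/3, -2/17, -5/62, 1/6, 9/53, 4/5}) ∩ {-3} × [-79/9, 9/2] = {-3} × {-79/9, -5/3, -2/17, -5/62, 1/6, 9/53, 4/5, 7/3}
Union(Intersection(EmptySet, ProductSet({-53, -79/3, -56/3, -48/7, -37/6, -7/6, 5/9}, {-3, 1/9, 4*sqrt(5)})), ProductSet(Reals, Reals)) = ProductSet(Reals, Reals)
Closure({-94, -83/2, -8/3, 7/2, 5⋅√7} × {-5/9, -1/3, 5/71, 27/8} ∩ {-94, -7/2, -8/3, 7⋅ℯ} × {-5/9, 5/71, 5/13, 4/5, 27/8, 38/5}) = {-94, -8/3} × {-5/9, 5/71, 27/8}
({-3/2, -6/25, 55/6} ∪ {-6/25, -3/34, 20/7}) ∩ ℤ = ∅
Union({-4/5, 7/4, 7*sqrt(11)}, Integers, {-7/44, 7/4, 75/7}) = Union({-4/5, -7/44, 7/4, 75/7, 7*sqrt(11)}, Integers)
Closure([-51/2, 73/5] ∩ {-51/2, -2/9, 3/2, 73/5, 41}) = {-51/2, -2/9, 3/2, 73/5}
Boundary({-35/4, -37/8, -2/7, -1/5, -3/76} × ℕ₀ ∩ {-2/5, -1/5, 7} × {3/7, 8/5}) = ∅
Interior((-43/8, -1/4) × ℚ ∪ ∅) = ∅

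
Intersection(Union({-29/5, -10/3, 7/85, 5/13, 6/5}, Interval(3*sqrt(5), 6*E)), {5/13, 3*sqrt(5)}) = {5/13, 3*sqrt(5)}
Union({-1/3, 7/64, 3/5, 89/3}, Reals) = Reals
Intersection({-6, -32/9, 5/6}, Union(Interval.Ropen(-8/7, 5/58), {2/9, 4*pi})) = EmptySet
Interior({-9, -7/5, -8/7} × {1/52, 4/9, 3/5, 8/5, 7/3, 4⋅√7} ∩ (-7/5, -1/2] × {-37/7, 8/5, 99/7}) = ∅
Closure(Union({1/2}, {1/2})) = {1/2}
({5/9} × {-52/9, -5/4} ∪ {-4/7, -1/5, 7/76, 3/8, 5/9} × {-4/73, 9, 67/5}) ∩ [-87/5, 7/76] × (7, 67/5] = {-4/7, -1/5, 7/76} × {9, 67/5}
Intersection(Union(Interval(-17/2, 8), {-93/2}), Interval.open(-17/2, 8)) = Interval.open(-17/2, 8)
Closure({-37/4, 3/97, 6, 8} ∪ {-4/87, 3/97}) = {-37/4, -4/87, 3/97, 6, 8}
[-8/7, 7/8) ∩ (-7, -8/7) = ∅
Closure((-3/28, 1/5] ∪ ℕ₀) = [-3/28, 1/5] ∪ ℕ₀ ∪ (ℕ₀ \ (-3/28, 1/5))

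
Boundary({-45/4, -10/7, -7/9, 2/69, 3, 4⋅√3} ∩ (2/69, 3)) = ∅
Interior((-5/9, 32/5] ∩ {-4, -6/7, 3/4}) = ∅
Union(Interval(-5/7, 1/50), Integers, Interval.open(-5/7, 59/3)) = Union(Integers, Interval.Ropen(-5/7, 59/3))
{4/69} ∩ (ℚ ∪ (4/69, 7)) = {4/69}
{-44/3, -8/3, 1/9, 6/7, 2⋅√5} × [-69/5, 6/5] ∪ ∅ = {-44/3, -8/3, 1/9, 6/7, 2⋅√5} × [-69/5, 6/5]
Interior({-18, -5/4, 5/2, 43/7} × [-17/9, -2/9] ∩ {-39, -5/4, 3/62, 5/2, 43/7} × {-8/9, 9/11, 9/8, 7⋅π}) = ∅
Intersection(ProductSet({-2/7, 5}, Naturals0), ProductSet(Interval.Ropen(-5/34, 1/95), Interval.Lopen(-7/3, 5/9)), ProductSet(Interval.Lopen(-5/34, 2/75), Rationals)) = EmptySet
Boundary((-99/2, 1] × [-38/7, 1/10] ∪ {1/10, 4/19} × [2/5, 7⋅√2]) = ({-99/2, 1} × [-38/7, 1/10]) ∪ ([-99/2, 1] × {-38/7, 1/10}) ∪ ({1/10, 4/19} × [2/5, 7⋅√2])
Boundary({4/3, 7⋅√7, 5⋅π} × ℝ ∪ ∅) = {4/3, 7⋅√7, 5⋅π} × ℝ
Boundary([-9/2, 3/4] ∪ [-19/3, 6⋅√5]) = {-19/3, 6⋅√5}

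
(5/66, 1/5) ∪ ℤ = ℤ ∪ (5/66, 1/5)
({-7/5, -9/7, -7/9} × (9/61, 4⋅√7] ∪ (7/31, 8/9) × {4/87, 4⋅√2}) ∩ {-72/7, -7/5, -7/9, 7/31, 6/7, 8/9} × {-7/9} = ∅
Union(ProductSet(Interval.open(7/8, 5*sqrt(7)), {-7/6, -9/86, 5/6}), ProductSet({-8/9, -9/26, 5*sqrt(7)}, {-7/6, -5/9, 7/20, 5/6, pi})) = Union(ProductSet({-8/9, -9/26, 5*sqrt(7)}, {-7/6, -5/9, 7/20, 5/6, pi}), ProductSet(Interval.open(7/8, 5*sqrt(7)), {-7/6, -9/86, 5/6}))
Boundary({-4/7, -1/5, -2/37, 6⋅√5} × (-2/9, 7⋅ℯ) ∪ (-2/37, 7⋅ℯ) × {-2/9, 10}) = ([-2/37, 7⋅ℯ] × {-2/9, 10}) ∪ ({-4/7, -1/5, -2/37, 6⋅√5} × [-2/9, 7⋅ℯ])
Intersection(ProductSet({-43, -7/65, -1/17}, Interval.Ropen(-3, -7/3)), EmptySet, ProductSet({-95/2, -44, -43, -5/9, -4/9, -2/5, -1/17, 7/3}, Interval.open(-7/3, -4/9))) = EmptySet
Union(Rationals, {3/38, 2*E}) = Union({2*E}, Rationals)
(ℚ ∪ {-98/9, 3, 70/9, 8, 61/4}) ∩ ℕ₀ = ℕ₀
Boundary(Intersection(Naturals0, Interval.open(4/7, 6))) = Range(1, 6, 1)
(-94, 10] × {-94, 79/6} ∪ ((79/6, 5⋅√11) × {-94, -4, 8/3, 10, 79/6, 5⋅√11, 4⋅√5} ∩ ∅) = (-94, 10] × {-94, 79/6}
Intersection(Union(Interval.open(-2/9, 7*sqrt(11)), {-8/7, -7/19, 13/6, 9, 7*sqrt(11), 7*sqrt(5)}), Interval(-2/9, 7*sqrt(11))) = Interval.Lopen(-2/9, 7*sqrt(11))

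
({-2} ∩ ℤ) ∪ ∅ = {-2}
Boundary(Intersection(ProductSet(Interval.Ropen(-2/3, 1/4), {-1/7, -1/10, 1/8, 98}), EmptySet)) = EmptySet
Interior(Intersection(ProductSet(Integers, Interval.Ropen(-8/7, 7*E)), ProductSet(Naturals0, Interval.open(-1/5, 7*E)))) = EmptySet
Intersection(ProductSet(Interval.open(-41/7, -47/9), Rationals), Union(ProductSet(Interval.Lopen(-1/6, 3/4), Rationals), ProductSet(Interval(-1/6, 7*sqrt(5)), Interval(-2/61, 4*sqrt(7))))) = EmptySet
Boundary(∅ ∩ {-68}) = ∅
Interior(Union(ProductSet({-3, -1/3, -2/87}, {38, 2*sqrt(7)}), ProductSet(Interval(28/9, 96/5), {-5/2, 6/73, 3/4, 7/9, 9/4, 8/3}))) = EmptySet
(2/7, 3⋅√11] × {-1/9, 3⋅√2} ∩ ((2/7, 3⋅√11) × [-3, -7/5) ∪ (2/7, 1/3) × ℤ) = ∅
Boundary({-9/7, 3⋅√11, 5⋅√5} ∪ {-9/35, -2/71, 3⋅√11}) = {-9/7, -9/35, -2/71, 3⋅√11, 5⋅√5}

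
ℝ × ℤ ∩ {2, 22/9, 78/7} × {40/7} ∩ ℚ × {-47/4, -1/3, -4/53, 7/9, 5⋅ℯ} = ∅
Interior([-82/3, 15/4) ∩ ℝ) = (-82/3, 15/4)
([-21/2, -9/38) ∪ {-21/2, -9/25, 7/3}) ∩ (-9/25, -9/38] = (-9/25, -9/38)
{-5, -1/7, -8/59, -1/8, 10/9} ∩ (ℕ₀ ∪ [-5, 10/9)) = {-5, -1/7, -8/59, -1/8}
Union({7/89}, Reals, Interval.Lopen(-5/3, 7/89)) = Interval(-oo, oo)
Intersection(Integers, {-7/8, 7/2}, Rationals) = EmptySet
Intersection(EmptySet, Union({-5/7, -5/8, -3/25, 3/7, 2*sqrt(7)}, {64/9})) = EmptySet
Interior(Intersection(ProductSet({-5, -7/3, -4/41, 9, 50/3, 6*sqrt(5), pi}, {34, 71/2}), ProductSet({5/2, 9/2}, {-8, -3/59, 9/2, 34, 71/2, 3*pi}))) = EmptySet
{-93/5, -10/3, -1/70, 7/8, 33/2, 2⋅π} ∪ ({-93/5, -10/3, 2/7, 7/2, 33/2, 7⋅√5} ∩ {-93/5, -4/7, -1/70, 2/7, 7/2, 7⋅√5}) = {-93/5, -10/3, -1/70, 2/7, 7/8, 7/2, 33/2, 7⋅√5, 2⋅π}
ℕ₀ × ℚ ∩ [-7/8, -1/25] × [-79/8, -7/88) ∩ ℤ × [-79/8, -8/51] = ∅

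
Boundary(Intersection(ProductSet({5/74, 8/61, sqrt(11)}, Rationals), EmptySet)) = EmptySet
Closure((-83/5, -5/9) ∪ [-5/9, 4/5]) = [-83/5, 4/5]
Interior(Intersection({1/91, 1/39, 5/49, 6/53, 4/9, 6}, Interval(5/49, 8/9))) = EmptySet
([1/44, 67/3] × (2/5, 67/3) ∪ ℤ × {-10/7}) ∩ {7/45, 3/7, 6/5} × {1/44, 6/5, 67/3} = {7/45, 3/7, 6/5} × {6/5}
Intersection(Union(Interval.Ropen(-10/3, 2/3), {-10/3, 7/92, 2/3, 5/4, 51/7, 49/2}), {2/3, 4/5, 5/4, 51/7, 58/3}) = {2/3, 5/4, 51/7}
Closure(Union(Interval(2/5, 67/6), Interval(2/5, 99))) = Interval(2/5, 99)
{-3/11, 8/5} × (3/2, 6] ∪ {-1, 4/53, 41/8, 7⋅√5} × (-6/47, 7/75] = ({-3/11, 8/5} × (3/2, 6]) ∪ ({-1, 4/53, 41/8, 7⋅√5} × (-6/47, 7/75])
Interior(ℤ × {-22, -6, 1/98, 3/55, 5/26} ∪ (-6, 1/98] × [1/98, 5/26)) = ((-6, 1/98) × ((1/98, 3/55) ∪ (3/55, 5/26))) ∪ ((-6, 1/98) \ ℤ \ (-6, 1/98) × (1/98, 5/26)) ∪ (((ℤ \ ({1/98} ∪ (ℤ \ (-6, 1/98)))) ∪ ({-5, -4, …, 0} \ ℤ \ (-6, 1/98)) ∪ (ℤ \ ([-6, 1/98] ∪ (ℤ \ (-6, 1/98))))) × {3/55})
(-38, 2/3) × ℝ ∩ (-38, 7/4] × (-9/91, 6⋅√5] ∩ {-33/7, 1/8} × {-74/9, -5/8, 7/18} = {-33/7, 1/8} × {7/18}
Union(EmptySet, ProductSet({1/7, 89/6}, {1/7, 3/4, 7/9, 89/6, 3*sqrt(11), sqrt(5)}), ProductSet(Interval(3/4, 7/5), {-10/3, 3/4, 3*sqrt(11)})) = Union(ProductSet({1/7, 89/6}, {1/7, 3/4, 7/9, 89/6, 3*sqrt(11), sqrt(5)}), ProductSet(Interval(3/4, 7/5), {-10/3, 3/4, 3*sqrt(11)}))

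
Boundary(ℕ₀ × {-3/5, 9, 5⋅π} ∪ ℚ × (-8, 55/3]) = ℝ × [-8, 55/3]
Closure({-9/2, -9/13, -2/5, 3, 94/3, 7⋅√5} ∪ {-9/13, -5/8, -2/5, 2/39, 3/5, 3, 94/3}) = {-9/2, -9/13, -5/8, -2/5, 2/39, 3/5, 3, 94/3, 7⋅√5}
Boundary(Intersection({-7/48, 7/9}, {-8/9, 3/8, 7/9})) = {7/9}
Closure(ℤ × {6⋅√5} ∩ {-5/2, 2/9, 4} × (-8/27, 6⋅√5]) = {4} × {6⋅√5}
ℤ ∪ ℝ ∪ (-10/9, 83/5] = (-∞, ∞)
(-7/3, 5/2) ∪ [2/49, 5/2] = (-7/3, 5/2]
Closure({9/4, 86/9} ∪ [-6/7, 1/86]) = [-6/7, 1/86] ∪ {9/4, 86/9}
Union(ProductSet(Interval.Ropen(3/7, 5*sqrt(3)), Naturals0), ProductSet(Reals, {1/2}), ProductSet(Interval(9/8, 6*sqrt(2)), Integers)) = Union(ProductSet(Interval.Ropen(3/7, 5*sqrt(3)), Naturals0), ProductSet(Interval(9/8, 6*sqrt(2)), Integers), ProductSet(Reals, {1/2}))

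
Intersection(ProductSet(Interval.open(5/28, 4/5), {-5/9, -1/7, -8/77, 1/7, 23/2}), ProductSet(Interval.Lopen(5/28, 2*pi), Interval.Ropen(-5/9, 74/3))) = ProductSet(Interval.open(5/28, 4/5), {-5/9, -1/7, -8/77, 1/7, 23/2})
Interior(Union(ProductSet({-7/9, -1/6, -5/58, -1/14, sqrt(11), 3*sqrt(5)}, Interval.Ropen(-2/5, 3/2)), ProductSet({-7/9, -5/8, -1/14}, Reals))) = EmptySet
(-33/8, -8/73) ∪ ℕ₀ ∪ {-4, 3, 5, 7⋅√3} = (-33/8, -8/73) ∪ ℕ₀ ∪ {7⋅√3}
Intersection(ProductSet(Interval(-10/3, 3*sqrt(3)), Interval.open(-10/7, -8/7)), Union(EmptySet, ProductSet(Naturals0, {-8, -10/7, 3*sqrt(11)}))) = EmptySet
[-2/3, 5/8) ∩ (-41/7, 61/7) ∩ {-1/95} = {-1/95}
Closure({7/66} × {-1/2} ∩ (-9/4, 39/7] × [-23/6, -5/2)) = ∅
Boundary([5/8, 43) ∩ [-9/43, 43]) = {5/8, 43}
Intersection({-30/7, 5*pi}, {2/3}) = EmptySet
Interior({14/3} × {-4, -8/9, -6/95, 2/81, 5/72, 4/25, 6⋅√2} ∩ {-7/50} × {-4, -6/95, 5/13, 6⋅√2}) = ∅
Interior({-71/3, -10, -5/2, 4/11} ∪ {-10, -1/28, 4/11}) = ∅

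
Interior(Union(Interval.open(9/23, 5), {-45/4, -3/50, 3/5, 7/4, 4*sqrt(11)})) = Interval.open(9/23, 5)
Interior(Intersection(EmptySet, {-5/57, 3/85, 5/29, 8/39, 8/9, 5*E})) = EmptySet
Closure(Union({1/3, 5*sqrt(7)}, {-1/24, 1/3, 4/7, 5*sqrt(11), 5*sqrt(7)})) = {-1/24, 1/3, 4/7, 5*sqrt(11), 5*sqrt(7)}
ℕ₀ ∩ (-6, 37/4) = {0, 1, …, 9}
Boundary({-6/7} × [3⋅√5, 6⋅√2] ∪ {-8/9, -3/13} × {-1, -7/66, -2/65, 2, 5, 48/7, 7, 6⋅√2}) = ({-6/7} × [3⋅√5, 6⋅√2]) ∪ ({-8/9, -3/13} × {-1, -7/66, -2/65, 2, 5, 48/7, 7, 6⋅√2})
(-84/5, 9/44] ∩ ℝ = (-84/5, 9/44]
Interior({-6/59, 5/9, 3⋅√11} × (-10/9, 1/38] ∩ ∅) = ∅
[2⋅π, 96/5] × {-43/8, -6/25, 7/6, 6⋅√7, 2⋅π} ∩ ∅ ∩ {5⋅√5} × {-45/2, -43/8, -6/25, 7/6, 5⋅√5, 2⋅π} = ∅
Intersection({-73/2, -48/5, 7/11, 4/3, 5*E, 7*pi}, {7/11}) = {7/11}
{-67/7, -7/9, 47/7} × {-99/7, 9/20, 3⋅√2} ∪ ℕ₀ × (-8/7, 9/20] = (ℕ₀ × (-8/7, 9/20]) ∪ ({-67/7, -7/9, 47/7} × {-99/7, 9/20, 3⋅√2})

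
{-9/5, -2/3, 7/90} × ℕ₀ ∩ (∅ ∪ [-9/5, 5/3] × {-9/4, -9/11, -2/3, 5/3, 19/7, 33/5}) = ∅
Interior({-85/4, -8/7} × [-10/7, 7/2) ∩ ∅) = ∅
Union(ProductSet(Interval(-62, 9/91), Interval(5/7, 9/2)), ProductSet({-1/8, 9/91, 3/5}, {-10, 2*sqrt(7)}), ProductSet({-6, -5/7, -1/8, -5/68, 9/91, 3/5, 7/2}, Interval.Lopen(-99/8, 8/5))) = Union(ProductSet({-1/8, 9/91, 3/5}, {-10, 2*sqrt(7)}), ProductSet({-6, -5/7, -1/8, -5/68, 9/91, 3/5, 7/2}, Interval.Lopen(-99/8, 8/5)), ProductSet(Interval(-62, 9/91), Interval(5/7, 9/2)))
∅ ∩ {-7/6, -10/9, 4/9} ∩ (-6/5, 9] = ∅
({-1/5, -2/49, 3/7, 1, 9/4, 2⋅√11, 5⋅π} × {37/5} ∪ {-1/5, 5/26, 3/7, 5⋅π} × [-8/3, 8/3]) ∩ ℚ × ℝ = ({-1/5, -2/49, 3/7, 1, 9/4} × {37/5}) ∪ ({-1/5, 5/26, 3/7} × [-8/3, 8/3])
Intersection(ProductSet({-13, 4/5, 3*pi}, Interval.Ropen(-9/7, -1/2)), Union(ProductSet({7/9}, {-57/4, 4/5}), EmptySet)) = EmptySet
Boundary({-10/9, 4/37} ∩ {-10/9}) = {-10/9}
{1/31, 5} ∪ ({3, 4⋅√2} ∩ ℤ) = {1/31, 3, 5}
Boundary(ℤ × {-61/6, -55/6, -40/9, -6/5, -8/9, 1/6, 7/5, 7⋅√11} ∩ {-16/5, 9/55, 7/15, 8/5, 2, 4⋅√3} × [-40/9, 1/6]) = {2} × {-40/9, -6/5, -8/9, 1/6}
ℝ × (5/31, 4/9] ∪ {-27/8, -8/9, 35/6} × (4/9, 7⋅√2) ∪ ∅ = (ℝ × (5/31, 4/9]) ∪ ({-27/8, -8/9, 35/6} × (4/9, 7⋅√2))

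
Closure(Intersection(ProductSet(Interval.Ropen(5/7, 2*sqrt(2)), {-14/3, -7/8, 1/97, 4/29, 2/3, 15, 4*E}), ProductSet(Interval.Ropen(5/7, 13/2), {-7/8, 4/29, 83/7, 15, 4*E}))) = ProductSet(Interval(5/7, 2*sqrt(2)), {-7/8, 4/29, 15, 4*E})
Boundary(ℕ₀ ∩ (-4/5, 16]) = {0, 1, …, 16}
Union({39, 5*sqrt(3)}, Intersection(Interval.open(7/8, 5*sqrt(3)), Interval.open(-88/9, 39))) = Union({39}, Interval.Lopen(7/8, 5*sqrt(3)))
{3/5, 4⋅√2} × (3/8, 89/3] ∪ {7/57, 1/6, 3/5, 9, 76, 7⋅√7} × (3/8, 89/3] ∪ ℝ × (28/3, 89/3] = (ℝ × (28/3, 89/3]) ∪ ({7/57, 1/6, 3/5, 9, 76, 4⋅√2, 7⋅√7} × (3/8, 89/3])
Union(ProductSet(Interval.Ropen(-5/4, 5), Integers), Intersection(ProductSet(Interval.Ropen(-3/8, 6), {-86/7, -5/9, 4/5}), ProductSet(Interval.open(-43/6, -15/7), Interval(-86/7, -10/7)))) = ProductSet(Interval.Ropen(-5/4, 5), Integers)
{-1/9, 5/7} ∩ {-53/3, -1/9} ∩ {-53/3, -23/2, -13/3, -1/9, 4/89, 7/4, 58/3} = {-1/9}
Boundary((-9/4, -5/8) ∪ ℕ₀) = {-9/4, -5/8} ∪ (ℕ₀ \ (-9/4, -5/8))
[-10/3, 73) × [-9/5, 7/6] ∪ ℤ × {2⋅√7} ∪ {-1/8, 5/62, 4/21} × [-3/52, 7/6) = (ℤ × {2⋅√7}) ∪ ([-10/3, 73) × [-9/5, 7/6])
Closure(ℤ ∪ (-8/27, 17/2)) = ℤ ∪ [-8/27, 17/2]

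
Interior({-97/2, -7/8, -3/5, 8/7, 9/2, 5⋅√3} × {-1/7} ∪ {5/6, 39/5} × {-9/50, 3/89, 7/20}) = ∅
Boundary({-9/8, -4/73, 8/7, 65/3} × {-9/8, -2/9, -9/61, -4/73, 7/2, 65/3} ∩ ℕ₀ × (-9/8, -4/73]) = ∅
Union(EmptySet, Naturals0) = Naturals0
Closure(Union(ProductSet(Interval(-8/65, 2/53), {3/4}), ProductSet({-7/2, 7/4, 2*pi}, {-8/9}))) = Union(ProductSet({-7/2, 7/4, 2*pi}, {-8/9}), ProductSet(Interval(-8/65, 2/53), {3/4}))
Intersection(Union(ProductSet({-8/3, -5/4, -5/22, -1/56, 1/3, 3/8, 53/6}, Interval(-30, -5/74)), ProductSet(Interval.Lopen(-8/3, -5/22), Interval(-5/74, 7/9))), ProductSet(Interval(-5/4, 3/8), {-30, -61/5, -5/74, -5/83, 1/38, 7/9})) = Union(ProductSet({-5/4, -5/22, -1/56, 1/3, 3/8}, {-30, -61/5, -5/74}), ProductSet(Interval(-5/4, -5/22), {-5/74, -5/83, 1/38, 7/9}))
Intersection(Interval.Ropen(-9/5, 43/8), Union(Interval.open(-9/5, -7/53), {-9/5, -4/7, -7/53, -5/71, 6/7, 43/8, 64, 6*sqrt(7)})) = Union({-5/71, 6/7}, Interval(-9/5, -7/53))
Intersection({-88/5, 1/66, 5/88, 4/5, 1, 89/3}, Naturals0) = {1}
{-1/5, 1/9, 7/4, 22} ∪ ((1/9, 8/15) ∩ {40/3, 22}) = {-1/5, 1/9, 7/4, 22}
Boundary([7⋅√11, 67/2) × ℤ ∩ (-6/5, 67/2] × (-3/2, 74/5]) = [7⋅√11, 67/2] × {-1, 0, …, 14}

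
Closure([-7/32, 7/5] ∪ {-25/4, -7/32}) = {-25/4} ∪ [-7/32, 7/5]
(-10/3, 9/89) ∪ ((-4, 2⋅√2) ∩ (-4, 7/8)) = (-4, 7/8)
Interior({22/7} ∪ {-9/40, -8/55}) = ∅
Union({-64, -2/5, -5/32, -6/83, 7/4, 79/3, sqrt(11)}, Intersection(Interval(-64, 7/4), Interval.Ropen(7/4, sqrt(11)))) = {-64, -2/5, -5/32, -6/83, 7/4, 79/3, sqrt(11)}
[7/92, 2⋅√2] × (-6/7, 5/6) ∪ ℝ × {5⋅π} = (ℝ × {5⋅π}) ∪ ([7/92, 2⋅√2] × (-6/7, 5/6))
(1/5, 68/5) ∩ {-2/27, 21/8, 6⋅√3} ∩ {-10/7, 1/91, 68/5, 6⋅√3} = {6⋅√3}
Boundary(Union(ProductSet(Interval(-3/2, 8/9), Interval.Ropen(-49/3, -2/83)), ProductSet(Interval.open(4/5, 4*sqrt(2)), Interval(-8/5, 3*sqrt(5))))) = Union(ProductSet({-3/2}, Interval(-49/3, -2/83)), ProductSet({4*sqrt(2)}, Interval(-8/5, 3*sqrt(5))), ProductSet({-3/2, 8/9}, Interval(-49/3, -8/5)), ProductSet({4/5, 4*sqrt(2)}, Interval(-2/83, 3*sqrt(5))), ProductSet(Interval(-3/2, 4/5), {-49/3, -2/83}), ProductSet(Interval(-3/2, 8/9), {-49/3}), ProductSet(Interval(4/5, 4*sqrt(2)), {3*sqrt(5)}), ProductSet(Interval(8/9, 4*sqrt(2)), {-8/5, 3*sqrt(5)}))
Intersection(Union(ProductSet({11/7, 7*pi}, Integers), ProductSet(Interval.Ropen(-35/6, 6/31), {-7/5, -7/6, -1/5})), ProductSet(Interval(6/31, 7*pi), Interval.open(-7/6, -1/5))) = ProductSet({11/7, 7*pi}, Range(-1, 0, 1))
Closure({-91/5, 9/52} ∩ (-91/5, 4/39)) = ∅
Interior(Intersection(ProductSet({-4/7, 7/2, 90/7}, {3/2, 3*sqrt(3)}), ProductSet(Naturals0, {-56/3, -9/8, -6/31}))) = EmptySet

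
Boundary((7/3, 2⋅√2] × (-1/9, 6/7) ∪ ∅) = ({7/3, 2⋅√2} × [-1/9, 6/7]) ∪ ([7/3, 2⋅√2] × {-1/9, 6/7})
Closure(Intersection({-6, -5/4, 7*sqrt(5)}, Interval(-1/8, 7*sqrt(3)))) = EmptySet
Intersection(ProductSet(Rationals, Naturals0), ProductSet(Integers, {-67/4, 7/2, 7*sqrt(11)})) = EmptySet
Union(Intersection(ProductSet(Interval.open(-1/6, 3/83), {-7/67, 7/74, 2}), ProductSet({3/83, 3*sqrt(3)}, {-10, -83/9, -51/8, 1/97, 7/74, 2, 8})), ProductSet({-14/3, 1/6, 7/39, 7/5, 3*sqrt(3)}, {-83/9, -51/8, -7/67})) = ProductSet({-14/3, 1/6, 7/39, 7/5, 3*sqrt(3)}, {-83/9, -51/8, -7/67})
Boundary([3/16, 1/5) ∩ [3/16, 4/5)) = {3/16, 1/5}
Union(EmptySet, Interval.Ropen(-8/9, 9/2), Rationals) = Union(Interval(-8/9, 9/2), Rationals)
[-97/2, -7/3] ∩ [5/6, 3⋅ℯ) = ∅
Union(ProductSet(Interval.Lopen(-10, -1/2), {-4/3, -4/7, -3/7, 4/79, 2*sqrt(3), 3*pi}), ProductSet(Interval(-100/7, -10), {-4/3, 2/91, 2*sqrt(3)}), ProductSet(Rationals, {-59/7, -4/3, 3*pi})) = Union(ProductSet(Interval(-100/7, -10), {-4/3, 2/91, 2*sqrt(3)}), ProductSet(Interval.Lopen(-10, -1/2), {-4/3, -4/7, -3/7, 4/79, 2*sqrt(3), 3*pi}), ProductSet(Rationals, {-59/7, -4/3, 3*pi}))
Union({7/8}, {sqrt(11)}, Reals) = Reals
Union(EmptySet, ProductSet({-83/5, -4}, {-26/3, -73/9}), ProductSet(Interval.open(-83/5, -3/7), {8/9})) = Union(ProductSet({-83/5, -4}, {-26/3, -73/9}), ProductSet(Interval.open(-83/5, -3/7), {8/9}))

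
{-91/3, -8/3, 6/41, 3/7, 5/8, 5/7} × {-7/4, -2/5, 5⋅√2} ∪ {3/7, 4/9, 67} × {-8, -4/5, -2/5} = ({3/7, 4/9, 67} × {-8, -4/5, -2/5}) ∪ ({-91/3, -8/3, 6/41, 3/7, 5/8, 5/7} × {-7/4, -2/5, 5⋅√2})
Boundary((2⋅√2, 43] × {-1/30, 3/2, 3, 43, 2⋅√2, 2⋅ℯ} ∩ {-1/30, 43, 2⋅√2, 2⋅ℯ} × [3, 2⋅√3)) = {43, 2⋅ℯ} × {3}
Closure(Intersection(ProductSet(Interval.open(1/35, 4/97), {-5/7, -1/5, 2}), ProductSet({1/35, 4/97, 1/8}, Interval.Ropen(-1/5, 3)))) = EmptySet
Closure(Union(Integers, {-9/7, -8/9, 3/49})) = Union({-9/7, -8/9, 3/49}, Integers)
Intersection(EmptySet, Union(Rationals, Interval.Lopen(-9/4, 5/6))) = EmptySet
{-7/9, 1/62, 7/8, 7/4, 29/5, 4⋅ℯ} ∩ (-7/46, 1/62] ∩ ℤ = ∅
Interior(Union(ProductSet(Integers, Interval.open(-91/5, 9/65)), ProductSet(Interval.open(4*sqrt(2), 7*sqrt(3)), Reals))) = Union(ProductSet(Complement(Interval.open(4*sqrt(2), 7*sqrt(3)), Complement(Integers, Interval.open(4*sqrt(2), 7*sqrt(3)))), Reals), ProductSet(Interval.open(4*sqrt(2), 7*sqrt(3)), Union(Interval.open(-oo, -91/5), Interval.open(9/65, oo))), ProductSet(Union(Complement(Integers, Union(Complement(Integers, Interval.open(4*sqrt(2), 7*sqrt(3))), {4*sqrt(2), 7*sqrt(3)})), Complement(Range(6, 13, 1), Union(Complement(Integers, Interval.open(4*sqrt(2), 7*sqrt(3))), {4*sqrt(2), 7*sqrt(3)}))), Interval.open(-91/5, 9/65)))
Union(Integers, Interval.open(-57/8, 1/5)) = Union(Integers, Interval.open(-57/8, 1/5))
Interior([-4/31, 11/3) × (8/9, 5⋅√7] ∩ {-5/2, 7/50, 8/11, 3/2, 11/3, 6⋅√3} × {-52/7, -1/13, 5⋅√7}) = ∅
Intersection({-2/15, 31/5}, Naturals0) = EmptySet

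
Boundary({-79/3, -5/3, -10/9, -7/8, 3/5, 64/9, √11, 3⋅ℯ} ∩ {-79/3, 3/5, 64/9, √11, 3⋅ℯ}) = {-79/3, 3/5, 64/9, √11, 3⋅ℯ}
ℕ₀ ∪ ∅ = ℕ₀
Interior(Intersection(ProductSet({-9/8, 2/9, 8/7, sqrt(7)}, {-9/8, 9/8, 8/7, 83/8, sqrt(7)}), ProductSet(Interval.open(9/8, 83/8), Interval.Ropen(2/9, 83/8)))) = EmptySet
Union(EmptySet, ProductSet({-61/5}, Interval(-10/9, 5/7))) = ProductSet({-61/5}, Interval(-10/9, 5/7))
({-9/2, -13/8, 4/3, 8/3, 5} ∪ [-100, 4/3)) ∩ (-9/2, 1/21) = (-9/2, 1/21)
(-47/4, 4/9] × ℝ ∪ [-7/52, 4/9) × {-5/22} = (-47/4, 4/9] × ℝ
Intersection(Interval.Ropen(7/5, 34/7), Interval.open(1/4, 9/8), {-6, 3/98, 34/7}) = EmptySet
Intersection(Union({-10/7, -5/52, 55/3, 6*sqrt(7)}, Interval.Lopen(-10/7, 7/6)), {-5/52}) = {-5/52}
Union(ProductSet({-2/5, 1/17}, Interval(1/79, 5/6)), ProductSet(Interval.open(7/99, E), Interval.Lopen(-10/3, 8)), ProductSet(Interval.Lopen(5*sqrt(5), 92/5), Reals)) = Union(ProductSet({-2/5, 1/17}, Interval(1/79, 5/6)), ProductSet(Interval.open(7/99, E), Interval.Lopen(-10/3, 8)), ProductSet(Interval.Lopen(5*sqrt(5), 92/5), Reals))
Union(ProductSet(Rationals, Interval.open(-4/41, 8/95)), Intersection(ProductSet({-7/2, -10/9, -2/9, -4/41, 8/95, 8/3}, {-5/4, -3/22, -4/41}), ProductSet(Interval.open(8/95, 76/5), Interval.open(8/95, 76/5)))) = ProductSet(Rationals, Interval.open(-4/41, 8/95))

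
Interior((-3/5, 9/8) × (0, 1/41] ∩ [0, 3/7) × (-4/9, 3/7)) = (0, 3/7) × (0, 1/41)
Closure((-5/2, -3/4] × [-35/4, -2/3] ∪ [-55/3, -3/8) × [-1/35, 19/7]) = ([-55/3, -3/8] × [-1/35, 19/7]) ∪ ([-5/2, -3/4] × [-35/4, -2/3])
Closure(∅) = ∅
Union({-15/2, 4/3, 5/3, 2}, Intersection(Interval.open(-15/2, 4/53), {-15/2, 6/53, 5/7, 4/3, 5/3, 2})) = {-15/2, 4/3, 5/3, 2}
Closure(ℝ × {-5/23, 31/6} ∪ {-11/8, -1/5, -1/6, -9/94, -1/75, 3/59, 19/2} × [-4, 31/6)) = (ℝ × {-5/23, 31/6}) ∪ ({-11/8, -1/5, -1/6, -9/94, -1/75, 3/59, 19/2} × [-4, 31/6])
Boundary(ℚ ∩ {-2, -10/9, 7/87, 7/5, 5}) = {-2, -10/9, 7/87, 7/5, 5}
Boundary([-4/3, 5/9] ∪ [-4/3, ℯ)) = {-4/3, ℯ}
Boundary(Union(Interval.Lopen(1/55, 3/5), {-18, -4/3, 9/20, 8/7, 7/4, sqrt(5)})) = {-18, -4/3, 1/55, 3/5, 8/7, 7/4, sqrt(5)}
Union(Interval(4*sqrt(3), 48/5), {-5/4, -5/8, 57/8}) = Union({-5/4, -5/8}, Interval(4*sqrt(3), 48/5))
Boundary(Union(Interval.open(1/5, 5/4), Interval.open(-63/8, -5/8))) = {-63/8, -5/8, 1/5, 5/4}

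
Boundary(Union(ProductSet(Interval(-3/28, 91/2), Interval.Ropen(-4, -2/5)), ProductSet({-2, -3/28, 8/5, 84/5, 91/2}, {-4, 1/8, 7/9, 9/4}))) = Union(ProductSet({-3/28, 91/2}, Interval(-4, -2/5)), ProductSet({-2, -3/28, 8/5, 84/5, 91/2}, {-4, 1/8, 7/9, 9/4}), ProductSet(Interval(-3/28, 91/2), {-4, -2/5}))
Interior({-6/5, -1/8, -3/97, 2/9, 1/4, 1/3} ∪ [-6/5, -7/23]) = (-6/5, -7/23)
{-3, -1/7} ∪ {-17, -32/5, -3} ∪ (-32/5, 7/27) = {-17} ∪ [-32/5, 7/27)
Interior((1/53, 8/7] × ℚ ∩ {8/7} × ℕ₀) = ∅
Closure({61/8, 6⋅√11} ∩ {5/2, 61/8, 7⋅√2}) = {61/8}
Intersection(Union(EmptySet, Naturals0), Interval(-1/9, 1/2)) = Range(0, 1, 1)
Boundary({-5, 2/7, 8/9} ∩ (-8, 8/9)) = {-5, 2/7}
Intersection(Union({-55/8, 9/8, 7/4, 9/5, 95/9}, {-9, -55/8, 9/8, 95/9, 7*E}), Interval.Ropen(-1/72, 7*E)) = {9/8, 7/4, 9/5, 95/9}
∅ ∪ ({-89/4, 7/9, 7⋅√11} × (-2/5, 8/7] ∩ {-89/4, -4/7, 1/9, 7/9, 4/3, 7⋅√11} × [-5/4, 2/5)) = {-89/4, 7/9, 7⋅√11} × (-2/5, 2/5)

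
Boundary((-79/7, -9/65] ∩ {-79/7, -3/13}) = {-3/13}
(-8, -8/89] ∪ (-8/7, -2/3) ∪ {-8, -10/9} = [-8, -8/89]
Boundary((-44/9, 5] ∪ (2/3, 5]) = {-44/9, 5}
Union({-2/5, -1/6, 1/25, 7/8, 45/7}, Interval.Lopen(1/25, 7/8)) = Union({-2/5, -1/6, 45/7}, Interval(1/25, 7/8))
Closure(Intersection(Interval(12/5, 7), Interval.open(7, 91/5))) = EmptySet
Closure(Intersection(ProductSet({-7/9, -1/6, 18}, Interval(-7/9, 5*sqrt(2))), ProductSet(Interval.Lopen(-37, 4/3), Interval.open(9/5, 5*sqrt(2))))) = ProductSet({-7/9, -1/6}, Interval(9/5, 5*sqrt(2)))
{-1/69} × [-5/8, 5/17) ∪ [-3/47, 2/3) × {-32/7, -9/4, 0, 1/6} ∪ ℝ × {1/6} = (ℝ × {1/6}) ∪ ({-1/69} × [-5/8, 5/17)) ∪ ([-3/47, 2/3) × {-32/7, -9/4, 0, 1/6})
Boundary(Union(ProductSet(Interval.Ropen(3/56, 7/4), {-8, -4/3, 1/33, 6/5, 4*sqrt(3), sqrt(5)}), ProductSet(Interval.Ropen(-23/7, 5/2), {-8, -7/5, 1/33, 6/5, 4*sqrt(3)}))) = Union(ProductSet(Interval(-23/7, 5/2), {-8, -7/5, 1/33, 6/5, 4*sqrt(3)}), ProductSet(Interval(3/56, 7/4), {-8, -4/3, 1/33, 6/5, 4*sqrt(3), sqrt(5)}))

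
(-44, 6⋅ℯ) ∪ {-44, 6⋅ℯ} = [-44, 6⋅ℯ]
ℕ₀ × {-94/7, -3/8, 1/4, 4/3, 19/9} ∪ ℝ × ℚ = ℝ × ℚ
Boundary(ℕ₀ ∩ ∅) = ∅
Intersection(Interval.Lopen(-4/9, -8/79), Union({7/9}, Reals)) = Interval.Lopen(-4/9, -8/79)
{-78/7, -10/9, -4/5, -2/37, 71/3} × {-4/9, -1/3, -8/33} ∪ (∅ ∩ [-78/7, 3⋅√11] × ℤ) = {-78/7, -10/9, -4/5, -2/37, 71/3} × {-4/9, -1/3, -8/33}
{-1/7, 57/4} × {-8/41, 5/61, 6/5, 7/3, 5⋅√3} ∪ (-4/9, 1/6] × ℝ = ((-4/9, 1/6] × ℝ) ∪ ({-1/7, 57/4} × {-8/41, 5/61, 6/5, 7/3, 5⋅√3})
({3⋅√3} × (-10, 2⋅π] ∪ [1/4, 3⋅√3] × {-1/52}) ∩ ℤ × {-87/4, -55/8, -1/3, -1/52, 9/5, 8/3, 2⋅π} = {1, 2, …, 5} × {-1/52}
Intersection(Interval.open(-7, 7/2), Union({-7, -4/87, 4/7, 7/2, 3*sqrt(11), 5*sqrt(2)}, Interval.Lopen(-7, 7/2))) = Interval.open(-7, 7/2)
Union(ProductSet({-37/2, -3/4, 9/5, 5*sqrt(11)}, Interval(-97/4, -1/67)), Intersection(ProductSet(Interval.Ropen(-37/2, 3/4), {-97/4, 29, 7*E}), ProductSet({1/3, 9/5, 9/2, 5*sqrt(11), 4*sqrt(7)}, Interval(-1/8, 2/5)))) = ProductSet({-37/2, -3/4, 9/5, 5*sqrt(11)}, Interval(-97/4, -1/67))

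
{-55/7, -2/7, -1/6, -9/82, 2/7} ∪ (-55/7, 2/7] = [-55/7, 2/7]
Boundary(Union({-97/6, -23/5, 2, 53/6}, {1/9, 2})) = {-97/6, -23/5, 1/9, 2, 53/6}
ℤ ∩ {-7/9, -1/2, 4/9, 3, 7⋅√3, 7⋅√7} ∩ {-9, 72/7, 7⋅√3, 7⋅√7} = ∅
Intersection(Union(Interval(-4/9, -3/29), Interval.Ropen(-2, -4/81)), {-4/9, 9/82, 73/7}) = {-4/9}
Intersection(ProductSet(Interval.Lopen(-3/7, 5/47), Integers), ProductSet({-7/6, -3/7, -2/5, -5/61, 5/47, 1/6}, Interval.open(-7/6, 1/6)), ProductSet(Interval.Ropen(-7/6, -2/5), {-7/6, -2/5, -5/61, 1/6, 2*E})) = EmptySet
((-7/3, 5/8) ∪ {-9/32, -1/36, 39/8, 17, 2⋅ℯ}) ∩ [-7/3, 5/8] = (-7/3, 5/8)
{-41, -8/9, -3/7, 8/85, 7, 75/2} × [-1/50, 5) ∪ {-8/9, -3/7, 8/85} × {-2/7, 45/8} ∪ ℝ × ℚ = (ℝ × ℚ) ∪ ({-41, -8/9, -3/7, 8/85, 7, 75/2} × [-1/50, 5))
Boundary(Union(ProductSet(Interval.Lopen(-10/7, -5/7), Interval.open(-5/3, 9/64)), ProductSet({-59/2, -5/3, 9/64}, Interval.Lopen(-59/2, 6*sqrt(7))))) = Union(ProductSet({-10/7, -5/7}, Interval(-5/3, 9/64)), ProductSet({-59/2, -5/3, 9/64}, Interval(-59/2, 6*sqrt(7))), ProductSet(Interval(-10/7, -5/7), {-5/3, 9/64}))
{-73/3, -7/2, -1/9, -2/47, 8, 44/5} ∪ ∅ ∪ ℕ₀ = {-73/3, -7/2, -1/9, -2/47, 44/5} ∪ ℕ₀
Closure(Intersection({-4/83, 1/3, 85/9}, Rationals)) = {-4/83, 1/3, 85/9}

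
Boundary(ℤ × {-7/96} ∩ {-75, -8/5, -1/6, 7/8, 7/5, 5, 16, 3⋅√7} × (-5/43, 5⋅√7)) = {-75, 5, 16} × {-7/96}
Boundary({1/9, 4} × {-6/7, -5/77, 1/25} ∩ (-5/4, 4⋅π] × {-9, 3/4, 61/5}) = ∅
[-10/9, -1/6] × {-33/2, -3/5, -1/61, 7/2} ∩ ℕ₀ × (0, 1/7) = ∅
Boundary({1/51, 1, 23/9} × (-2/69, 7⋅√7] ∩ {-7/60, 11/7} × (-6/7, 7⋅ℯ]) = ∅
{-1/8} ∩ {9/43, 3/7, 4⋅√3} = ∅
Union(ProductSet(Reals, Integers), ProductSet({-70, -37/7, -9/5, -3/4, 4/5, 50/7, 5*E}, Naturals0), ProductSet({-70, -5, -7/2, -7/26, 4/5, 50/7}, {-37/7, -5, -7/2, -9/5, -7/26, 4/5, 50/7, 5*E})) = Union(ProductSet({-70, -5, -7/2, -7/26, 4/5, 50/7}, {-37/7, -5, -7/2, -9/5, -7/26, 4/5, 50/7, 5*E}), ProductSet(Reals, Integers))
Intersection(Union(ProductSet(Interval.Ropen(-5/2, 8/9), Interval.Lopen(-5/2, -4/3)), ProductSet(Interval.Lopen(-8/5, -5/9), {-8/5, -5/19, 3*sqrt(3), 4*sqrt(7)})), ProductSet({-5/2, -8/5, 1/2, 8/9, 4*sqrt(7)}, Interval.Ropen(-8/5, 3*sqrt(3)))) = ProductSet({-5/2, -8/5, 1/2}, Interval(-8/5, -4/3))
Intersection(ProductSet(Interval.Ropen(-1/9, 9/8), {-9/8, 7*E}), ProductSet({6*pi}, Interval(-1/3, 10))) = EmptySet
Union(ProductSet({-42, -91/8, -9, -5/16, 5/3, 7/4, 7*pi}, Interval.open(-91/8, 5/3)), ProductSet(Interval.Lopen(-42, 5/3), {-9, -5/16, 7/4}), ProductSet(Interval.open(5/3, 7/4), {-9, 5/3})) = Union(ProductSet({-42, -91/8, -9, -5/16, 5/3, 7/4, 7*pi}, Interval.open(-91/8, 5/3)), ProductSet(Interval.Lopen(-42, 5/3), {-9, -5/16, 7/4}), ProductSet(Interval.open(5/3, 7/4), {-9, 5/3}))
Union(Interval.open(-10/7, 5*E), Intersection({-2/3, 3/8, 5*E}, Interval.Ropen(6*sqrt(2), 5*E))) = Interval.open(-10/7, 5*E)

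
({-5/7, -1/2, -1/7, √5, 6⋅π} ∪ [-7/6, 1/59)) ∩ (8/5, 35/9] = {√5}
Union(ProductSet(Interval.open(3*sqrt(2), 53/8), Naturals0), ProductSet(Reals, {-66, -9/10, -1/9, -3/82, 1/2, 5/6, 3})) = Union(ProductSet(Interval.open(3*sqrt(2), 53/8), Naturals0), ProductSet(Reals, {-66, -9/10, -1/9, -3/82, 1/2, 5/6, 3}))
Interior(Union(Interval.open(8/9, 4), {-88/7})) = Interval.open(8/9, 4)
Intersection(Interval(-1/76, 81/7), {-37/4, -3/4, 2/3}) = {2/3}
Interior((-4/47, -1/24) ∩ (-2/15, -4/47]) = ∅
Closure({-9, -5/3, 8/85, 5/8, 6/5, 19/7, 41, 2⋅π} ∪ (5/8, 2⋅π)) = {-9, -5/3, 8/85, 41} ∪ [5/8, 2⋅π]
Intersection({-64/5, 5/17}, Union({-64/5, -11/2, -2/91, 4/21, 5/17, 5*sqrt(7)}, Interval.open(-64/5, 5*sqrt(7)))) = {-64/5, 5/17}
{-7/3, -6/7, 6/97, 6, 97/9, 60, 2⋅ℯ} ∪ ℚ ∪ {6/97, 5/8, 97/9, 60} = ℚ ∪ {2⋅ℯ}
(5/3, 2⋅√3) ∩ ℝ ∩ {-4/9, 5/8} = ∅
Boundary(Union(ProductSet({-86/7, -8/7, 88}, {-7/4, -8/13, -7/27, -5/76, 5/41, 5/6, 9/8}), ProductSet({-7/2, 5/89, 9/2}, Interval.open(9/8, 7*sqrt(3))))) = Union(ProductSet({-86/7, -8/7, 88}, {-7/4, -8/13, -7/27, -5/76, 5/41, 5/6, 9/8}), ProductSet({-7/2, 5/89, 9/2}, Interval(9/8, 7*sqrt(3))))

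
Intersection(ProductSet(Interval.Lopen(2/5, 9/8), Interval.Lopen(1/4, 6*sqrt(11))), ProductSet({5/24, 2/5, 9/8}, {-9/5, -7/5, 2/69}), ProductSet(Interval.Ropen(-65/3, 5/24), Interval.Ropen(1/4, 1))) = EmptySet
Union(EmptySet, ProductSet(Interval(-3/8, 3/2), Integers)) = ProductSet(Interval(-3/8, 3/2), Integers)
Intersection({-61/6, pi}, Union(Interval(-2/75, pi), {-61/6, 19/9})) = {-61/6, pi}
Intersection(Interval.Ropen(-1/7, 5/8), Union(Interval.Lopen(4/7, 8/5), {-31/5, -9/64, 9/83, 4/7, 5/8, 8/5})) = Union({-9/64, 9/83}, Interval.Ropen(4/7, 5/8))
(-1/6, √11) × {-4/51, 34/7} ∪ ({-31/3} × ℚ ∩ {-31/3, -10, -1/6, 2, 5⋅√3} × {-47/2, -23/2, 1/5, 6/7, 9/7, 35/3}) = ({-31/3} × {-47/2, -23/2, 1/5, 6/7, 9/7, 35/3}) ∪ ((-1/6, √11) × {-4/51, 34/7})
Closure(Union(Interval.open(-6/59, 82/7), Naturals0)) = Union(Complement(Naturals0, Interval.open(-6/59, 82/7)), Interval(-6/59, 82/7), Naturals0)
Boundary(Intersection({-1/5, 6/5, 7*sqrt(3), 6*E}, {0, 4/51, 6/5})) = {6/5}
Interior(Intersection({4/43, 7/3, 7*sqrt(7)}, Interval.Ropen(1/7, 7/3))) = EmptySet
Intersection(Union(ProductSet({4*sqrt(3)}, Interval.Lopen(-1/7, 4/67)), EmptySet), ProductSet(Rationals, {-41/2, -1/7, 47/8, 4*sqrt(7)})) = EmptySet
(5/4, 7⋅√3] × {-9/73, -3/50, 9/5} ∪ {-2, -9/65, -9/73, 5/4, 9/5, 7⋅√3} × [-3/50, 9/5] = ((5/4, 7⋅√3] × {-9/73, -3/50, 9/5}) ∪ ({-2, -9/65, -9/73, 5/4, 9/5, 7⋅√3} × [-3/50, 9/5])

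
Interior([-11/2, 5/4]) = (-11/2, 5/4)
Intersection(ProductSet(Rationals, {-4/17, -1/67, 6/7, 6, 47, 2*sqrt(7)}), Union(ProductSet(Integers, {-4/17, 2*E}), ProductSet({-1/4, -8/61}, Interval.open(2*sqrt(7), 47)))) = Union(ProductSet({-1/4, -8/61}, {6}), ProductSet(Integers, {-4/17}))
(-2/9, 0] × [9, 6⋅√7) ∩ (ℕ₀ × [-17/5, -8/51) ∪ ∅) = ∅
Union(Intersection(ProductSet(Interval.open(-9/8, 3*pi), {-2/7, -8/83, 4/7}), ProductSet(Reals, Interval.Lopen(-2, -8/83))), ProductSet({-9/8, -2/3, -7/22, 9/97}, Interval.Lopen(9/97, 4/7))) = Union(ProductSet({-9/8, -2/3, -7/22, 9/97}, Interval.Lopen(9/97, 4/7)), ProductSet(Interval.open(-9/8, 3*pi), {-2/7, -8/83}))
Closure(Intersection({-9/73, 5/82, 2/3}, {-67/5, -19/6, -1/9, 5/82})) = {5/82}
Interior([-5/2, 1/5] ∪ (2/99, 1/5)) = (-5/2, 1/5)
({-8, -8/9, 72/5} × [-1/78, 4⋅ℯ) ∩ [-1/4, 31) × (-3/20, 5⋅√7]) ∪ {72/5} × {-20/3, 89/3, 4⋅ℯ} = {72/5} × ({-20/3, 89/3} ∪ [-1/78, 4⋅ℯ])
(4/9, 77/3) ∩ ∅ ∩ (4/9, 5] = ∅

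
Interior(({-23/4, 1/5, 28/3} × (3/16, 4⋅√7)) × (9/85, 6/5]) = ∅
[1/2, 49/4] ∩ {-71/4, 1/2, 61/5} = {1/2, 61/5}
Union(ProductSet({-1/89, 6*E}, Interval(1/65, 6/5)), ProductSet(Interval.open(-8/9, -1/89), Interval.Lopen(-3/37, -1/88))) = Union(ProductSet({-1/89, 6*E}, Interval(1/65, 6/5)), ProductSet(Interval.open(-8/9, -1/89), Interval.Lopen(-3/37, -1/88)))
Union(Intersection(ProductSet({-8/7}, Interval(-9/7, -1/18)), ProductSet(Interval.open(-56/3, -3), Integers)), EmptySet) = EmptySet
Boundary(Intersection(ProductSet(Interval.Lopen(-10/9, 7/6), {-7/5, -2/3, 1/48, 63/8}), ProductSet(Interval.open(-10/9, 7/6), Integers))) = EmptySet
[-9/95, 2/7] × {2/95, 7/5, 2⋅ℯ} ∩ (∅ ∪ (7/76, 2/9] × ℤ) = ∅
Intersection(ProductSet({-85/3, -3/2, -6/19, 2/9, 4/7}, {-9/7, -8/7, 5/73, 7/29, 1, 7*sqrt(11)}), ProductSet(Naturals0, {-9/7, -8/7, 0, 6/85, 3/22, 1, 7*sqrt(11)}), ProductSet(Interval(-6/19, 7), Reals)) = EmptySet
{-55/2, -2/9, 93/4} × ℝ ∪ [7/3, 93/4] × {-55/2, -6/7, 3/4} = ({-55/2, -2/9, 93/4} × ℝ) ∪ ([7/3, 93/4] × {-55/2, -6/7, 3/4})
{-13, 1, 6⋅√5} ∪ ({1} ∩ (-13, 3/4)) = {-13, 1, 6⋅√5}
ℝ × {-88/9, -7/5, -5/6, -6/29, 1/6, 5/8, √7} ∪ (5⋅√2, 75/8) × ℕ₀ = ((5⋅√2, 75/8) × ℕ₀) ∪ (ℝ × {-88/9, -7/5, -5/6, -6/29, 1/6, 5/8, √7})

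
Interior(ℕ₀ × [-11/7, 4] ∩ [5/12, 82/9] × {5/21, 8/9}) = ∅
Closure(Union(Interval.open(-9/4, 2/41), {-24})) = Union({-24}, Interval(-9/4, 2/41))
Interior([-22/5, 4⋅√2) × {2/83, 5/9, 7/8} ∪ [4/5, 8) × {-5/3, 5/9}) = ∅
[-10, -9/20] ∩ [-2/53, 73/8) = ∅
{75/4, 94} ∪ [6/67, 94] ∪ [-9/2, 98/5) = [-9/2, 94]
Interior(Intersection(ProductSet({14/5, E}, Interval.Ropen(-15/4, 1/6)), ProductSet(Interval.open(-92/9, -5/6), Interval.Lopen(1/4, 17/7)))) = EmptySet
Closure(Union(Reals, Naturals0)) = Reals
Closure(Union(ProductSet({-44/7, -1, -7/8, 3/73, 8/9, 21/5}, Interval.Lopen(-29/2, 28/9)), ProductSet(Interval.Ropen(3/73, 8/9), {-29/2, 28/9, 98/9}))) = Union(ProductSet({-44/7, -1, -7/8, 3/73, 8/9, 21/5}, Interval(-29/2, 28/9)), ProductSet(Interval(3/73, 8/9), {-29/2, 28/9, 98/9}))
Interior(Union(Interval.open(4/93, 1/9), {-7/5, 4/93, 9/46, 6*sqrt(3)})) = Interval.open(4/93, 1/9)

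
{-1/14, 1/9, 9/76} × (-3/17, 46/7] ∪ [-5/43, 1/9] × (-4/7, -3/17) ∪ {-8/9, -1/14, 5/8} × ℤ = ({-8/9, -1/14, 5/8} × ℤ) ∪ ({-1/14, 1/9, 9/76} × (-3/17, 46/7]) ∪ ([-5/43, 1/9] × (-4/7, -3/17))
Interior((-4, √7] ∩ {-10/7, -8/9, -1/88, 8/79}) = ∅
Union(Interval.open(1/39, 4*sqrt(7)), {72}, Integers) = Union(Integers, Interval.open(1/39, 4*sqrt(7)))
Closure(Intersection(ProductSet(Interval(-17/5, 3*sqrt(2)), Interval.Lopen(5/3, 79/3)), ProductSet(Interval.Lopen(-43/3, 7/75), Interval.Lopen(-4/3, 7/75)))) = EmptySet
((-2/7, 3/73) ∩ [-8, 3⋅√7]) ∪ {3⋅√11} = (-2/7, 3/73) ∪ {3⋅√11}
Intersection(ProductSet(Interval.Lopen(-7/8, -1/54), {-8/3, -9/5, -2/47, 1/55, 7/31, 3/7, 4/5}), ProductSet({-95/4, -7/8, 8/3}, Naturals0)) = EmptySet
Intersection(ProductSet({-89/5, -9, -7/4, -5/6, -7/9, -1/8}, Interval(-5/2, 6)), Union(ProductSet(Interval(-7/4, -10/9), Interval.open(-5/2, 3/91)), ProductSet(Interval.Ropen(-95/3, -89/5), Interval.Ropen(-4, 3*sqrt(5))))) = ProductSet({-7/4}, Interval.open(-5/2, 3/91))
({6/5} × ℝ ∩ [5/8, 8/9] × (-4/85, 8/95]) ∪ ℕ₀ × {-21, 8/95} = ℕ₀ × {-21, 8/95}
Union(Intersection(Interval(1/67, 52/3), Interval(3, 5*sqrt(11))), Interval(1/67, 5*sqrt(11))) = Interval(1/67, 5*sqrt(11))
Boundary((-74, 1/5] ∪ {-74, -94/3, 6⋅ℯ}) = {-74, 1/5, 6⋅ℯ}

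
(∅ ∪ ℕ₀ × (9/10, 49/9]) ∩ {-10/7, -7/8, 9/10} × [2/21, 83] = ∅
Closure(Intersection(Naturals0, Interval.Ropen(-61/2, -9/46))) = EmptySet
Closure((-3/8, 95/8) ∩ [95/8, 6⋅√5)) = ∅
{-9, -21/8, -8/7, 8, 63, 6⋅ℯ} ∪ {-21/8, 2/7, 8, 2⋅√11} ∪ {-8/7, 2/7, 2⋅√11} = {-9, -21/8, -8/7, 2/7, 8, 63, 2⋅√11, 6⋅ℯ}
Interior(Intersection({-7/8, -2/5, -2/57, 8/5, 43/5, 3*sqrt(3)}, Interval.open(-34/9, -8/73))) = EmptySet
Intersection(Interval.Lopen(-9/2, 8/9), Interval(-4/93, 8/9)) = Interval(-4/93, 8/9)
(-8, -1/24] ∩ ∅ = ∅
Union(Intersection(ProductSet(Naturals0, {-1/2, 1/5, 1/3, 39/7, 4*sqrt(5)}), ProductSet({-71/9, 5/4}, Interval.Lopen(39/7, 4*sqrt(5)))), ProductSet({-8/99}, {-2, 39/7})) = ProductSet({-8/99}, {-2, 39/7})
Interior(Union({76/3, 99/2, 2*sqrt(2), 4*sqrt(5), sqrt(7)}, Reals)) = Reals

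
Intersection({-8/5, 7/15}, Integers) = EmptySet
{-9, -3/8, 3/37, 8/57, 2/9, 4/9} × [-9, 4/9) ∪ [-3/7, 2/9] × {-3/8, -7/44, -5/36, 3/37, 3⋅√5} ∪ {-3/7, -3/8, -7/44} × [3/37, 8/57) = ({-3/7, -3/8, -7/44} × [3/37, 8/57)) ∪ ({-9, -3/8, 3/37, 8/57, 2/9, 4/9} × [-9, 4/9)) ∪ ([-3/7, 2/9] × {-3/8, -7/44, -5/36, 3/37, 3⋅√5})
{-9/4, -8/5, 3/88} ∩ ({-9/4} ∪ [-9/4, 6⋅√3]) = {-9/4, -8/5, 3/88}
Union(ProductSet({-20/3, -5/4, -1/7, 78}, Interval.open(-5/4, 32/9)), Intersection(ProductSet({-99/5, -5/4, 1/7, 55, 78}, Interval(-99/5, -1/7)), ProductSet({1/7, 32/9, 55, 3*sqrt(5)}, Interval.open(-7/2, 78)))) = Union(ProductSet({1/7, 55}, Interval.Lopen(-7/2, -1/7)), ProductSet({-20/3, -5/4, -1/7, 78}, Interval.open(-5/4, 32/9)))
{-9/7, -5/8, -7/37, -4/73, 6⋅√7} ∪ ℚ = ℚ ∪ {6⋅√7}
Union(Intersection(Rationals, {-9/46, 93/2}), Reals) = Reals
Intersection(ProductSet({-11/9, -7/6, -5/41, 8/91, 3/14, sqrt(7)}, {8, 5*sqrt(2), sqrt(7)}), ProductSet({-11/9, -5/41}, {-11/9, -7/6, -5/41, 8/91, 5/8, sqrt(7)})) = ProductSet({-11/9, -5/41}, {sqrt(7)})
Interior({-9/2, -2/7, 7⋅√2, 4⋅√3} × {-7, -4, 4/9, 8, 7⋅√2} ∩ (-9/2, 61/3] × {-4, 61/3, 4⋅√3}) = ∅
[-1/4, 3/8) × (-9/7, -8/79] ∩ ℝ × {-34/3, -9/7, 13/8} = ∅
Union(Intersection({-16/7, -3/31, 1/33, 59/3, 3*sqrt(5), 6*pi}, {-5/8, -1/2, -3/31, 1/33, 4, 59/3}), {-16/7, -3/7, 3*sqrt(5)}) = {-16/7, -3/7, -3/31, 1/33, 59/3, 3*sqrt(5)}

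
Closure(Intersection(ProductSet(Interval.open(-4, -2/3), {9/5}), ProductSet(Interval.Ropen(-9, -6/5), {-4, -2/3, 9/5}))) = ProductSet(Interval(-4, -6/5), {9/5})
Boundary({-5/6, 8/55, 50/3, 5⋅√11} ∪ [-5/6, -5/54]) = {-5/6, -5/54, 8/55, 50/3, 5⋅√11}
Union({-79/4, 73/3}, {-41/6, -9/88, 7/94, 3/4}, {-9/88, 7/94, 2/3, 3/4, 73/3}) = {-79/4, -41/6, -9/88, 7/94, 2/3, 3/4, 73/3}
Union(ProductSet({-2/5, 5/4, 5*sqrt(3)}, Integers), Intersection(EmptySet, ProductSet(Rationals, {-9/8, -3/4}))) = ProductSet({-2/5, 5/4, 5*sqrt(3)}, Integers)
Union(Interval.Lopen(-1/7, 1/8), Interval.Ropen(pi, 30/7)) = Union(Interval.Lopen(-1/7, 1/8), Interval.Ropen(pi, 30/7))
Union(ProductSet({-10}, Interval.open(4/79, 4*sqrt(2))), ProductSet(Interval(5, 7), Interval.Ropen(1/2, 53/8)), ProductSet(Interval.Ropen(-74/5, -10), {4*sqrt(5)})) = Union(ProductSet({-10}, Interval.open(4/79, 4*sqrt(2))), ProductSet(Interval.Ropen(-74/5, -10), {4*sqrt(5)}), ProductSet(Interval(5, 7), Interval.Ropen(1/2, 53/8)))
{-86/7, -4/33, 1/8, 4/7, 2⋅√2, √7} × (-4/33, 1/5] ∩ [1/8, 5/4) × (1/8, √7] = {1/8, 4/7} × (1/8, 1/5]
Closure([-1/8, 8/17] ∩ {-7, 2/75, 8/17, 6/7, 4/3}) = {2/75, 8/17}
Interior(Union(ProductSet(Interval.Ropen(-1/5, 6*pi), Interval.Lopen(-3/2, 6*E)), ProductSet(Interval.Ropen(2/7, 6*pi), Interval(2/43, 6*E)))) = ProductSet(Interval.open(-1/5, 6*pi), Interval.open(-3/2, 6*E))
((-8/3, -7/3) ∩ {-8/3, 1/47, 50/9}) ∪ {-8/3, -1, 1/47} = {-8/3, -1, 1/47}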